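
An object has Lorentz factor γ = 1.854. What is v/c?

From γ = 1/√(1 - v²/c²):
1/γ² = 1/1.854² = 0.2909
v²/c² = 1 - 0.2909 = 0.7091
v/c = √(0.7091) = 0.8421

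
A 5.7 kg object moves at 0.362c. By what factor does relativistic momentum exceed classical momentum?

p_rel = γmv, p_class = mv
Ratio = γ = 1/√(1 - 0.362²) = 1.073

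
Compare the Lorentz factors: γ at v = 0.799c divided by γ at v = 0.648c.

γ₁ = 1/√(1 - 0.799²) = 1.663
γ₂ = 1/√(1 - 0.648²) = 1.313
γ₁/γ₂ = 1.663/1.313 = 1.267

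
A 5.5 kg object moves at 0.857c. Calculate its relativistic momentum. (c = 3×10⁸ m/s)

γ = 1/√(1 - 0.857²) = 1.9406
v = 0.857 × 3×10⁸ = 2.571×10⁸ m/s
p = γmv = 1.9406 × 5.5 × 2.571×10⁸ = 2.744×10⁹ kg·m/s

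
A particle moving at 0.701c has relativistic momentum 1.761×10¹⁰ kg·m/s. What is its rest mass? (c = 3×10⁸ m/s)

γ = 1/√(1 - 0.701²) = 1.4022
v = 0.701 × 3×10⁸ = 2.103×10⁸ m/s
m = p/(γv) = 1.761×10¹⁰/(1.4022 × 2.103×10⁸) = 59.72 kg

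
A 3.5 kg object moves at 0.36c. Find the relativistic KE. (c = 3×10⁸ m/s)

γ = 1/√(1 - 0.36²) = 1.07187
γ - 1 = 0.07187
KE = (γ-1)mc² = 0.07187 × 3.5 × (3×10⁸)² = 2.264×10¹⁶ J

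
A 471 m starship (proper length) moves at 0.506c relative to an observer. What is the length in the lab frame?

Proper length L₀ = 471 m
γ = 1/√(1 - 0.506²) = 1.15938
L = L₀/γ = 471/1.15938 = 406.3 m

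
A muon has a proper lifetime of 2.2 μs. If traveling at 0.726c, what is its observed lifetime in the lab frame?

Proper lifetime τ₀ = 2.2 μs
γ = 1/√(1 - 0.726²) = 1.454
τ = γτ₀ = 1.454 × 2.2 μs = 3.199 μs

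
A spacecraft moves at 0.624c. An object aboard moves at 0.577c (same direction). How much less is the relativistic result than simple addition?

Classical: u' + v = 0.577 + 0.624 = 1.201c
Relativistic: u = (0.577 + 0.624)/(1 + 0.360048) = 1.201/1.360048 = 0.8831c
Difference: 1.201 - 0.8831 = 0.3179c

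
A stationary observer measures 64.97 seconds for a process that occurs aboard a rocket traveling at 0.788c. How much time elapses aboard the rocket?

Dilated time Δt = 64.97 seconds
γ = 1/√(1 - 0.788²) = 1.6242
Δt₀ = Δt/γ = 64.97/1.6242 = 40.00 seconds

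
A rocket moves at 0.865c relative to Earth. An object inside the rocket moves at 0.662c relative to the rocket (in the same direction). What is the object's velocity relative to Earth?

u = (u' + v)/(1 + u'v/c²)
Numerator: 0.662 + 0.865 = 1.527
Denominator: 1 + 0.57263 = 1.57263
u = 1.527/1.57263 = 0.9710c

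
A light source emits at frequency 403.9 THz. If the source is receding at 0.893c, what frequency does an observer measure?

β = v/c = 0.893
(1-β)/(1+β) = 0.107/1.893 = 0.056524
Doppler factor = √(0.056524) = 0.23775
f_obs = 403.9 × 0.23775 = 96.03 THz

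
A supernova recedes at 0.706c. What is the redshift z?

β = 0.706
(1+β)/(1-β) = 1.706/0.294 = 5.803
√(5.803) = 2.409
z = 2.409 - 1 = 1.409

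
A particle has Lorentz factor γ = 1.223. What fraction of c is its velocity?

From γ = 1/√(1 - v²/c²):
1/γ² = 1/1.223² = 0.6686
v²/c² = 1 - 0.6686 = 0.3314
v/c = √(0.3314) = 0.5757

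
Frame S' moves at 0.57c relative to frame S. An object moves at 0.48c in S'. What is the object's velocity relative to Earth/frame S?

u = (u' + v)/(1 + u'v/c²)
Numerator: 0.48 + 0.57 = 1.05
Denominator: 1 + 0.2736 = 1.2736
u = 1.05/1.2736 = 0.8244c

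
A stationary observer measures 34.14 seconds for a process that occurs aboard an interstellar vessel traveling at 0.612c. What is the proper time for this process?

Dilated time Δt = 34.14 seconds
γ = 1/√(1 - 0.612²) = 1.2644
Δt₀ = Δt/γ = 34.14/1.2644 = 27.00 seconds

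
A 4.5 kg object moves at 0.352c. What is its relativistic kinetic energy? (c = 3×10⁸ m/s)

γ = 1/√(1 - 0.352²) = 1.06838
γ - 1 = 0.06838
KE = (γ-1)mc² = 0.06838 × 4.5 × (3×10⁸)² = 2.769×10¹⁶ J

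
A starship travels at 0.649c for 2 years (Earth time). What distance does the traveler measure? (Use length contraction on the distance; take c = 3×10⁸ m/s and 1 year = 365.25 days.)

Earth distance: d = v × t = 0.649c × 2 yr = 1.22885×10¹⁶ m
γ = 1.31443
d' = d/γ = 1.22885×10¹⁶/1.31443 = 9.349×10¹⁵ m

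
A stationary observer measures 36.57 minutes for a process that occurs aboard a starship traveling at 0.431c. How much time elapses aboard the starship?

Dilated time Δt = 36.57 minutes
γ = 1/√(1 - 0.431²) = 1.1082
Δt₀ = Δt/γ = 36.57/1.1082 = 33.00 minutes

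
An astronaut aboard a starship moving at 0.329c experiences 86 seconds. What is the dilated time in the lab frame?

Proper time Δt₀ = 86 seconds
γ = 1/√(1 - 0.329²) = 1.059
Δt = γΔt₀ = 1.059 × 86 = 91.07 seconds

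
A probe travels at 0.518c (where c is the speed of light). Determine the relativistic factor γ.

v/c = 0.518, so (v/c)² = 0.268324
1 - (v/c)² = 0.731676
γ = 1/√(0.731676) = 1.169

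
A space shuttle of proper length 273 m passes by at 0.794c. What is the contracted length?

Proper length L₀ = 273 m
γ = 1/√(1 - 0.794²) = 1.645
L = L₀/γ = 273/1.645 = 166.0 m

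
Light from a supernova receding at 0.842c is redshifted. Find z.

β = 0.842
(1+β)/(1-β) = 1.842/0.158 = 11.658
√(11.658) = 3.414
z = 3.414 - 1 = 2.414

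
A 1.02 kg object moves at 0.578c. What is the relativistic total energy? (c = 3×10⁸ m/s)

γ = 1/√(1 - 0.578²) = 1.225
mc² = 1.02 × (3×10⁸)² = 9.180×10¹⁶ J
E = γmc² = 1.225 × 9.180×10¹⁶ = 1.125×10¹⁷ J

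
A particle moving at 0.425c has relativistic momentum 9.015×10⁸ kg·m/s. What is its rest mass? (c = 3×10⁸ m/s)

γ = 1/√(1 - 0.425²) = 1.1047
v = 0.425 × 3×10⁸ = 1.275×10⁸ m/s
m = p/(γv) = 9.015×10⁸/(1.1047 × 1.275×10⁸) = 6.400 kg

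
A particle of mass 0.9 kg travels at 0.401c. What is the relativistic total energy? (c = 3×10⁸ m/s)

γ = 1/√(1 - 0.401²) = 1.0916
mc² = 0.9 × (3×10⁸)² = 8.100×10¹⁶ J
E = γmc² = 1.0916 × 8.100×10¹⁶ = 8.842×10¹⁶ J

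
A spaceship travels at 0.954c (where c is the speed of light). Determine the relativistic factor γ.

v/c = 0.954, so (v/c)² = 0.910116
1 - (v/c)² = 0.089884
γ = 1/√(0.089884) = 3.335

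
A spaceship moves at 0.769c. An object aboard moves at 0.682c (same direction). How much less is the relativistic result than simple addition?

Classical: u' + v = 0.682 + 0.769 = 1.451c
Relativistic: u = (0.682 + 0.769)/(1 + 0.524458) = 1.451/1.524458 = 0.9518c
Difference: 1.451 - 0.9518 = 0.4992c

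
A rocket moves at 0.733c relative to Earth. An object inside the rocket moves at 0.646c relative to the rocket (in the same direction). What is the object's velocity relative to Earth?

u = (u' + v)/(1 + u'v/c²)
Numerator: 0.646 + 0.733 = 1.379
Denominator: 1 + 0.473518 = 1.473518
u = 1.379/1.473518 = 0.9359c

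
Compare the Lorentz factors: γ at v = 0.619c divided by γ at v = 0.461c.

γ₁ = 1/√(1 - 0.619²) = 1.273
γ₂ = 1/√(1 - 0.461²) = 1.127
γ₁/γ₂ = 1.273/1.127 = 1.130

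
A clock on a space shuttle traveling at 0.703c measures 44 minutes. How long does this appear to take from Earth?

Proper time Δt₀ = 44 minutes
γ = 1/√(1 - 0.703²) = 1.4061
Δt = γΔt₀ = 1.4061 × 44 = 61.87 minutes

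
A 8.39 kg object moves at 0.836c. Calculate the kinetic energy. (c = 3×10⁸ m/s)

γ = 1/√(1 - 0.836²) = 1.8224
γ - 1 = 0.8224
KE = (γ-1)mc² = 0.8224 × 8.39 × (3×10⁸)² = 6.210×10¹⁷ J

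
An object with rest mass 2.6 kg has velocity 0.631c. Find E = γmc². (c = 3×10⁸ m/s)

γ = 1/√(1 - 0.631²) = 1.289
mc² = 2.6 × (3×10⁸)² = 2.340×10¹⁷ J
E = γmc² = 1.289 × 2.340×10¹⁷ = 3.016×10¹⁷ J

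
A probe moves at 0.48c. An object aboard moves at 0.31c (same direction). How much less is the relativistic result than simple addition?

Classical: u' + v = 0.31 + 0.48 = 0.79c
Relativistic: u = (0.31 + 0.48)/(1 + 0.1488) = 0.79/1.1488 = 0.6877c
Difference: 0.79 - 0.6877 = 0.1023c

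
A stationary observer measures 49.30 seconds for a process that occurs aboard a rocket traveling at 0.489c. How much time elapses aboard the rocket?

Dilated time Δt = 49.30 seconds
γ = 1/√(1 - 0.489²) = 1.1464
Δt₀ = Δt/γ = 49.30/1.1464 = 43.00 seconds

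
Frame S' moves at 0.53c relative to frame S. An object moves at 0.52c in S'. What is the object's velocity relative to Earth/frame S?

u = (u' + v)/(1 + u'v/c²)
Numerator: 0.52 + 0.53 = 1.05
Denominator: 1 + 0.2756 = 1.2756
u = 1.05/1.2756 = 0.8231c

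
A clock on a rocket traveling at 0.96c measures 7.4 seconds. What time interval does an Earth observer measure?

Proper time Δt₀ = 7.4 seconds
γ = 1/√(1 - 0.96²) = 3.571
Δt = γΔt₀ = 3.571 × 7.4 = 26.43 seconds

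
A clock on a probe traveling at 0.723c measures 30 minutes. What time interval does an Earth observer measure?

Proper time Δt₀ = 30 minutes
γ = 1/√(1 - 0.723²) = 1.447496
Δt = γΔt₀ = 1.447496 × 30 = 43.42 minutes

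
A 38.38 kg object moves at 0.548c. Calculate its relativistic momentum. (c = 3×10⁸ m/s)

γ = 1/√(1 - 0.548²) = 1.1955
v = 0.548 × 3×10⁸ = 1.644×10⁸ m/s
p = γmv = 1.1955 × 38.38 × 1.644×10⁸ = 7.543×10⁹ kg·m/s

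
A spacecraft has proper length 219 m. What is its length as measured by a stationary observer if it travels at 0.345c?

Proper length L₀ = 219 m
γ = 1/√(1 - 0.345²) = 1.065
L = L₀/γ = 219/1.065 = 205.6 m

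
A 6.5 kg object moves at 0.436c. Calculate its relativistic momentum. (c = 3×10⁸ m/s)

γ = 1/√(1 - 0.436²) = 1.1112
v = 0.436 × 3×10⁸ = 1.308×10⁸ m/s
p = γmv = 1.1112 × 6.5 × 1.308×10⁸ = 9.447×10⁸ kg·m/s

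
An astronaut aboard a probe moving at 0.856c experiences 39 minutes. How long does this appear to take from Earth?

Proper time Δt₀ = 39 minutes
γ = 1/√(1 - 0.856²) = 1.9343
Δt = γΔt₀ = 1.9343 × 39 = 75.44 minutes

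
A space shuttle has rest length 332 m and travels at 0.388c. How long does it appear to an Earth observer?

Proper length L₀ = 332 m
γ = 1/√(1 - 0.388²) = 1.085
L = L₀/γ = 332/1.085 = 306.0 m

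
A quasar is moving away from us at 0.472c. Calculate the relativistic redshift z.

β = 0.472
(1+β)/(1-β) = 1.472/0.528 = 2.788
√(2.788) = 1.6697
z = 1.6697 - 1 = 0.6697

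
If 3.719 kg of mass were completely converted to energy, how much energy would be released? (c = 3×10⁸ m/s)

Using E = mc²:
c² = (3×10⁸)² = 9×10¹⁶ m²/s²
E = 3.719 × 9×10¹⁶ = 3.347×10¹⁷ J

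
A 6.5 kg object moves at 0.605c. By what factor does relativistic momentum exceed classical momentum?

p_rel = γmv, p_class = mv
Ratio = γ = 1/√(1 - 0.605²) = 1.256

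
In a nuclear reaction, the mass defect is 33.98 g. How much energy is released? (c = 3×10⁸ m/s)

Convert mass defect: Δm = 33.98 g = 0.03398 kg
E = Δm·c² = 0.03398 × (3×10⁸)²
= 0.03398 × 9×10¹⁶ = 3.058×10¹⁵ J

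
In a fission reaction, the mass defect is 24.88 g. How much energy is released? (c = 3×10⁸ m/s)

Convert mass defect: Δm = 24.88 g = 0.02488 kg
E = Δm·c² = 0.02488 × (3×10⁸)²
= 0.02488 × 9×10¹⁶ = 2.239×10¹⁵ J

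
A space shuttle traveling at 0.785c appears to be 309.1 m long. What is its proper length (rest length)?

Contracted length L = 309.1 m
γ = 1/√(1 - 0.785²) = 1.61422
L₀ = γL = 1.61422 × 309.1 = 499.0 m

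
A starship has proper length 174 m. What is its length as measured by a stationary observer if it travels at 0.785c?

Proper length L₀ = 174 m
γ = 1/√(1 - 0.785²) = 1.614
L = L₀/γ = 174/1.614 = 107.8 m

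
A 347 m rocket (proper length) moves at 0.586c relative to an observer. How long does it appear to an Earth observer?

Proper length L₀ = 347 m
γ = 1/√(1 - 0.586²) = 1.234
L = L₀/γ = 347/1.234 = 281.2 m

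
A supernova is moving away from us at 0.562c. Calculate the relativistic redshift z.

β = 0.562
(1+β)/(1-β) = 1.562/0.438 = 3.566
√(3.566) = 1.8884
z = 1.8884 - 1 = 0.8884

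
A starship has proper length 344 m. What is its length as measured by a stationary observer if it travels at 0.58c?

Proper length L₀ = 344 m
γ = 1/√(1 - 0.58²) = 1.2276
L = L₀/γ = 344/1.2276 = 280.2 m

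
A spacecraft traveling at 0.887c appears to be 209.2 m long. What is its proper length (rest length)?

Contracted length L = 209.2 m
γ = 1/√(1 - 0.887²) = 2.1656
L₀ = γL = 2.1656 × 209.2 = 453.0 m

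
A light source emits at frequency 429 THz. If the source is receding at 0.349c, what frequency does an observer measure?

β = v/c = 0.349
(1-β)/(1+β) = 0.651/1.349 = 0.4826
Doppler factor = √(0.4826) = 0.6947
f_obs = 429 × 0.6947 = 298.0 THz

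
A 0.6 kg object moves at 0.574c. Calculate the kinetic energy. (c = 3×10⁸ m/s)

γ = 1/√(1 - 0.574²) = 1.22122
γ - 1 = 0.22122
KE = (γ-1)mc² = 0.22122 × 0.6 × (3×10⁸)² = 1.195×10¹⁶ J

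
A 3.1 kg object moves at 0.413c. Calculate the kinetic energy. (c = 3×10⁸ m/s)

γ = 1/√(1 - 0.413²) = 1.09802
γ - 1 = 0.09802
KE = (γ-1)mc² = 0.09802 × 3.1 × (3×10⁸)² = 2.735×10¹⁶ J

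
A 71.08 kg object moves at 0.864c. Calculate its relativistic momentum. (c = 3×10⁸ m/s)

γ = 1/√(1 - 0.864²) = 1.986
v = 0.864 × 3×10⁸ = 2.592×10⁸ m/s
p = γmv = 1.986 × 71.08 × 2.592×10⁸ = 3.659×10¹⁰ kg·m/s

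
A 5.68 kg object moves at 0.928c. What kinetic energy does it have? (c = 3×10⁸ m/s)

γ = 1/√(1 - 0.928²) = 2.684
γ - 1 = 1.684
KE = (γ-1)mc² = 1.684 × 5.68 × (3×10⁸)² = 8.609×10¹⁷ J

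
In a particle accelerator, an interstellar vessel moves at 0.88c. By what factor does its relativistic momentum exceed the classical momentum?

p_rel = γmv, p_class = mv
Ratio = γ = 1/√(1 - 0.88²)
= 1/√(0.2256) = 2.105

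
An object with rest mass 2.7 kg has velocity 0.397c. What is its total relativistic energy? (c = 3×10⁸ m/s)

γ = 1/√(1 - 0.397²) = 1.08954
mc² = 2.7 × (3×10⁸)² = 2.430×10¹⁷ J
E = γmc² = 1.08954 × 2.430×10¹⁷ = 2.648×10¹⁷ J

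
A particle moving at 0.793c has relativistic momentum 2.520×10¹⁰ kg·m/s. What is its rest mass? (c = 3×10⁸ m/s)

γ = 1/√(1 - 0.793²) = 1.6414
v = 0.793 × 3×10⁸ = 2.379×10⁸ m/s
m = p/(γv) = 2.520×10¹⁰/(1.6414 × 2.379×10⁸) = 64.53 kg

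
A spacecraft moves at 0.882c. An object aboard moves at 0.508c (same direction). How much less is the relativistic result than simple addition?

Classical: u' + v = 0.508 + 0.882 = 1.39c
Relativistic: u = (0.508 + 0.882)/(1 + 0.448056) = 1.39/1.448056 = 0.9599c
Difference: 1.39 - 0.9599 = 0.4301c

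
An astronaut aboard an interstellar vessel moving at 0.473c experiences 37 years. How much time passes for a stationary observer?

Proper time Δt₀ = 37 years
γ = 1/√(1 - 0.473²) = 1.13499
Δt = γΔt₀ = 1.13499 × 37 = 41.99 years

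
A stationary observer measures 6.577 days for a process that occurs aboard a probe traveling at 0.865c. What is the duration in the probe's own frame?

Dilated time Δt = 6.577 days
γ = 1/√(1 - 0.865²) = 1.993
Δt₀ = Δt/γ = 6.577/1.993 = 3.300 days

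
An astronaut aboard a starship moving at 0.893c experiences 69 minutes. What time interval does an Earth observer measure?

Proper time Δt₀ = 69 minutes
γ = 1/√(1 - 0.893²) = 2.222
Δt = γΔt₀ = 2.222 × 69 = 153.3 minutes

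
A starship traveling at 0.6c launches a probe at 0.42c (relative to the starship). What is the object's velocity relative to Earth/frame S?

u = (u' + v)/(1 + u'v/c²)
Numerator: 0.42 + 0.6 = 1.02
Denominator: 1 + 0.252 = 1.252
u = 1.02/1.252 = 0.8147c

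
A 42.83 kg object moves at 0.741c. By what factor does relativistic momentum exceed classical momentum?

p_rel = γmv, p_class = mv
Ratio = γ = 1/√(1 - 0.741²) = 1.489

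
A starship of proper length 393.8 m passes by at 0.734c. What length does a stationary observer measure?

Proper length L₀ = 393.8 m
γ = 1/√(1 - 0.734²) = 1.47243
L = L₀/γ = 393.8/1.47243 = 267.4 m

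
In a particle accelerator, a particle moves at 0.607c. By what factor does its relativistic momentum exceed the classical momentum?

p_rel = γmv, p_class = mv
Ratio = γ = 1/√(1 - 0.607²)
= 1/√(0.631551) = 1.258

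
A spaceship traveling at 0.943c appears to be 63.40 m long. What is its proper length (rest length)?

Contracted length L = 63.40 m
γ = 1/√(1 - 0.943²) = 3.005
L₀ = γL = 3.005 × 63.40 = 190.5 m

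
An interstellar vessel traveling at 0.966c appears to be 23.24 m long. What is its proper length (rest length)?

Contracted length L = 23.24 m
γ = 1/√(1 - 0.966²) = 3.868
L₀ = γL = 3.868 × 23.24 = 89.89 m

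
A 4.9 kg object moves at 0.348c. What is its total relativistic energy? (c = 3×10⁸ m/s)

γ = 1/√(1 - 0.348²) = 1.0667
mc² = 4.9 × (3×10⁸)² = 4.410×10¹⁷ J
E = γmc² = 1.0667 × 4.410×10¹⁷ = 4.704×10¹⁷ J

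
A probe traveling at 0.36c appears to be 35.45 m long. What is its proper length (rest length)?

Contracted length L = 35.45 m
γ = 1/√(1 - 0.36²) = 1.072
L₀ = γL = 1.072 × 35.45 = 38.00 m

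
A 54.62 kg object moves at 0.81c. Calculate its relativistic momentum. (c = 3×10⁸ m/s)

γ = 1/√(1 - 0.81²) = 1.705
v = 0.81 × 3×10⁸ = 2.430×10⁸ m/s
p = γmv = 1.705 × 54.62 × 2.430×10⁸ = 2.263×10¹⁰ kg·m/s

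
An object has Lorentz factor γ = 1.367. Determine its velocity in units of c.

From γ = 1/√(1 - v²/c²):
1/γ² = 1/1.367² = 0.5351
v²/c² = 1 - 0.5351 = 0.4649
v/c = √(0.4649) = 0.6818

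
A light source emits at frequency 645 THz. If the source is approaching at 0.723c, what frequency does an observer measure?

β = v/c = 0.723
(1+β)/(1-β) = 1.723/0.277 = 6.220
Doppler factor = √(6.220) = 2.494
f_obs = 645 × 2.494 = 1609 THz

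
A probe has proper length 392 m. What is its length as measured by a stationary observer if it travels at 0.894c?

Proper length L₀ = 392 m
γ = 1/√(1 - 0.894²) = 2.232
L = L₀/γ = 392/2.232 = 175.6 m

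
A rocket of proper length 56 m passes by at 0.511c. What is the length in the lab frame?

Proper length L₀ = 56 m
γ = 1/√(1 - 0.511²) = 1.16336
L = L₀/γ = 56/1.16336 = 48.14 m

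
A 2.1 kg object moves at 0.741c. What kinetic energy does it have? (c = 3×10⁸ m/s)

γ = 1/√(1 - 0.741²) = 1.4892
γ - 1 = 0.4892
KE = (γ-1)mc² = 0.4892 × 2.1 × (3×10⁸)² = 9.246×10¹⁶ J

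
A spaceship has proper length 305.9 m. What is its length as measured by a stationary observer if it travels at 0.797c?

Proper length L₀ = 305.9 m
γ = 1/√(1 - 0.797²) = 1.6557
L = L₀/γ = 305.9/1.6557 = 184.8 m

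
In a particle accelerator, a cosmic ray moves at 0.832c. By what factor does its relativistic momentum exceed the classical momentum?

p_rel = γmv, p_class = mv
Ratio = γ = 1/√(1 - 0.832²)
= 1/√(0.307776) = 1.803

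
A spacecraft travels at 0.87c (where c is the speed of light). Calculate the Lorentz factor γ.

v/c = 0.87, so (v/c)² = 0.7569
1 - (v/c)² = 0.2431
γ = 1/√(0.2431) = 2.028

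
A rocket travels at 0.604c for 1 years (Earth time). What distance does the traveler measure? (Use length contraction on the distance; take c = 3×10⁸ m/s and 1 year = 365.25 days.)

Earth distance: d = v × t = 0.604c × 1 yr = 5.7182×10¹⁵ m
γ = 1.2547
d' = d/γ = 5.7182×10¹⁵/1.2547 = 4.557×10¹⁵ m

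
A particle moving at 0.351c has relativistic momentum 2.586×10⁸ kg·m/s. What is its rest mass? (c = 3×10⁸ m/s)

γ = 1/√(1 - 0.351²) = 1.0679
v = 0.351 × 3×10⁸ = 1.053×10⁸ m/s
m = p/(γv) = 2.586×10⁸/(1.0679 × 1.053×10⁸) = 2.300 kg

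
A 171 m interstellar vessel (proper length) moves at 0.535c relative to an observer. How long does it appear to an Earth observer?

Proper length L₀ = 171 m
γ = 1/√(1 - 0.535²) = 1.1836
L = L₀/γ = 171/1.1836 = 144.5 m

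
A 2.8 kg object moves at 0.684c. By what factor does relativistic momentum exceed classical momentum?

p_rel = γmv, p_class = mv
Ratio = γ = 1/√(1 - 0.684²) = 1.371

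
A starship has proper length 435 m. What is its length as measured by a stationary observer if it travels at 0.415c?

Proper length L₀ = 435 m
γ = 1/√(1 - 0.415²) = 1.099
L = L₀/γ = 435/1.099 = 395.8 m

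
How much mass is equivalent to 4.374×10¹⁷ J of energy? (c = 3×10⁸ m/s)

From E = mc², we get m = E/c²
c² = (3×10⁸)² = 9×10¹⁶ m²/s²
m = 4.374×10¹⁷ / 9×10¹⁶ = 4.860 kg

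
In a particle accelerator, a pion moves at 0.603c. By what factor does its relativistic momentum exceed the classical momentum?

p_rel = γmv, p_class = mv
Ratio = γ = 1/√(1 - 0.603²)
= 1/√(0.636391) = 1.254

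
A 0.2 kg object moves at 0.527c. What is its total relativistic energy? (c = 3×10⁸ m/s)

γ = 1/√(1 - 0.527²) = 1.1767
mc² = 0.2 × (3×10⁸)² = 1.800×10¹⁶ J
E = γmc² = 1.1767 × 1.800×10¹⁶ = 2.118×10¹⁶ J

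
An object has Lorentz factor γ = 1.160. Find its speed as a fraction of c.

From γ = 1/√(1 - v²/c²):
1/γ² = 1/1.160² = 0.7432
v²/c² = 1 - 0.7432 = 0.2568
v/c = √(0.2568) = 0.5068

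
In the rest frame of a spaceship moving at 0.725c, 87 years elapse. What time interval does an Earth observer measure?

Proper time Δt₀ = 87 years
γ = 1/√(1 - 0.725²) = 1.452
Δt = γΔt₀ = 1.452 × 87 = 126.3 years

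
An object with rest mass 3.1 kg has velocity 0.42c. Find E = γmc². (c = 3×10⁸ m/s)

γ = 1/√(1 - 0.42²) = 1.1019
mc² = 3.1 × (3×10⁸)² = 2.790×10¹⁷ J
E = γmc² = 1.1019 × 2.790×10¹⁷ = 3.074×10¹⁷ J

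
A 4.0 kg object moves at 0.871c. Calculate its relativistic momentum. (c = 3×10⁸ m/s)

γ = 1/√(1 - 0.871²) = 2.035
v = 0.871 × 3×10⁸ = 2.613×10⁸ m/s
p = γmv = 2.035 × 4.0 × 2.613×10⁸ = 2.127×10⁹ kg·m/s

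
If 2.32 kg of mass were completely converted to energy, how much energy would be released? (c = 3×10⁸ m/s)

Using E = mc²:
c² = (3×10⁸)² = 9×10¹⁶ m²/s²
E = 2.32 × 9×10¹⁶ = 2.088×10¹⁷ J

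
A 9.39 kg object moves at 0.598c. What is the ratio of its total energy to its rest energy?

E = γmc², E₀ = mc²
E/E₀ = γ = 1/√(1 - 0.598²) = 1.248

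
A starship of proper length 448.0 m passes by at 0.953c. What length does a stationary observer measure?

Proper length L₀ = 448.0 m
γ = 1/√(1 - 0.953²) = 3.301
L = L₀/γ = 448.0/3.301 = 135.7 m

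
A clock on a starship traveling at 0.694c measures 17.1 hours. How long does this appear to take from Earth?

Proper time Δt₀ = 17.1 hours
γ = 1/√(1 - 0.694²) = 1.389
Δt = γΔt₀ = 1.389 × 17.1 = 23.75 hours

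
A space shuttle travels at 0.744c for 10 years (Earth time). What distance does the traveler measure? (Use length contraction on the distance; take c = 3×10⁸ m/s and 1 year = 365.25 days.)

Earth distance: d = v × t = 0.744c × 10 yr = 7.0437×10¹⁶ m
γ = 1.4966
d' = d/γ = 7.0437×10¹⁶/1.4966 = 4.706×10¹⁶ m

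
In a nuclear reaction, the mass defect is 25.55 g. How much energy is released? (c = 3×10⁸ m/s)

Convert mass defect: Δm = 25.55 g = 0.02555 kg
E = Δm·c² = 0.02555 × (3×10⁸)²
= 0.02555 × 9×10¹⁶ = 2.300×10¹⁵ J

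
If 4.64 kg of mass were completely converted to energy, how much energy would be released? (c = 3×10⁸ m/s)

Using E = mc²:
c² = (3×10⁸)² = 9×10¹⁶ m²/s²
E = 4.64 × 9×10¹⁶ = 4.176×10¹⁷ J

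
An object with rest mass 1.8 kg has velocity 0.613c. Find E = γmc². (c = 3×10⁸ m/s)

γ = 1/√(1 - 0.613²) = 1.2657
mc² = 1.8 × (3×10⁸)² = 1.620×10¹⁷ J
E = γmc² = 1.2657 × 1.620×10¹⁷ = 2.050×10¹⁷ J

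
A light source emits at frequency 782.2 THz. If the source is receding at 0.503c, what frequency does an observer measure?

β = v/c = 0.503
(1-β)/(1+β) = 0.497/1.503 = 0.33067
Doppler factor = √(0.33067) = 0.5750
f_obs = 782.2 × 0.5750 = 449.8 THz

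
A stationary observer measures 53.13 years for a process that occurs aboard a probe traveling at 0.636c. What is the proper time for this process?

Dilated time Δt = 53.13 years
γ = 1/√(1 - 0.636²) = 1.296
Δt₀ = Δt/γ = 53.13/1.296 = 41.00 years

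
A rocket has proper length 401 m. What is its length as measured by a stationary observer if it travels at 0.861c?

Proper length L₀ = 401 m
γ = 1/√(1 - 0.861²) = 1.966
L = L₀/γ = 401/1.966 = 204.0 m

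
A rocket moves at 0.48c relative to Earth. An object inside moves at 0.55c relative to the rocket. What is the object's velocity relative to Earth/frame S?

u = (u' + v)/(1 + u'v/c²)
Numerator: 0.55 + 0.48 = 1.03
Denominator: 1 + 0.264 = 1.264
u = 1.03/1.264 = 0.8149c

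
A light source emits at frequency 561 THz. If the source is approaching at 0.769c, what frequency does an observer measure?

β = v/c = 0.769
(1+β)/(1-β) = 1.769/0.231 = 7.658
Doppler factor = √(7.658) = 2.767
f_obs = 561 × 2.767 = 1552 THz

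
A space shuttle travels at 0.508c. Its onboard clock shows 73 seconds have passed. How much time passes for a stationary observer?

Proper time Δt₀ = 73 seconds
γ = 1/√(1 - 0.508²) = 1.161
Δt = γΔt₀ = 1.161 × 73 = 84.75 seconds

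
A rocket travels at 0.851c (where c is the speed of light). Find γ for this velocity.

v/c = 0.851, so (v/c)² = 0.724201
1 - (v/c)² = 0.275799
γ = 1/√(0.275799) = 1.904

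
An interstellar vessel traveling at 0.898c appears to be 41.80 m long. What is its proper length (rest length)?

Contracted length L = 41.80 m
γ = 1/√(1 - 0.898²) = 2.2728
L₀ = γL = 2.2728 × 41.80 = 95.00 m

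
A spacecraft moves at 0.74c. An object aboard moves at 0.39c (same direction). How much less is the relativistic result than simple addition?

Classical: u' + v = 0.39 + 0.74 = 1.13c
Relativistic: u = (0.39 + 0.74)/(1 + 0.2886) = 1.13/1.2886 = 0.8769c
Difference: 1.13 - 0.8769 = 0.2531c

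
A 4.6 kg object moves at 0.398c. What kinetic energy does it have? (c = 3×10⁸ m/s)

γ = 1/√(1 - 0.398²) = 1.09005
γ - 1 = 0.09005
KE = (γ-1)mc² = 0.09005 × 4.6 × (3×10⁸)² = 3.728×10¹⁶ J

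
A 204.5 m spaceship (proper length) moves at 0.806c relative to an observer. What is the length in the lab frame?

Proper length L₀ = 204.5 m
γ = 1/√(1 - 0.806²) = 1.6894
L = L₀/γ = 204.5/1.6894 = 121.0 m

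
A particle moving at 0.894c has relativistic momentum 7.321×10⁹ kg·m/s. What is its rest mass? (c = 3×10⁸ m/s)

γ = 1/√(1 - 0.894²) = 2.232
v = 0.894 × 3×10⁸ = 2.682×10⁸ m/s
m = p/(γv) = 7.321×10⁹/(2.232 × 2.682×10⁸) = 12.23 kg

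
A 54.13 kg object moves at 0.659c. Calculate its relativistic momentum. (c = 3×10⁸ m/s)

γ = 1/√(1 - 0.659²) = 1.330
v = 0.659 × 3×10⁸ = 1.977×10⁸ m/s
p = γmv = 1.330 × 54.13 × 1.977×10⁸ = 1.423×10¹⁰ kg·m/s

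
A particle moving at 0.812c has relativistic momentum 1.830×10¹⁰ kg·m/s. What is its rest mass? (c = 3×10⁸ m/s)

γ = 1/√(1 - 0.812²) = 1.713
v = 0.812 × 3×10⁸ = 2.436×10⁸ m/s
m = p/(γv) = 1.830×10¹⁰/(1.713 × 2.436×10⁸) = 43.85 kg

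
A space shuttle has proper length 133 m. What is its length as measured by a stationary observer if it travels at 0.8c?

Proper length L₀ = 133 m
γ = 1/√(1 - 0.8²) = 1.6667
L = L₀/γ = 133/1.6667 = 79.80 m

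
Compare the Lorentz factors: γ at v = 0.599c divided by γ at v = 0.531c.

γ₁ = 1/√(1 - 0.599²) = 1.249
γ₂ = 1/√(1 - 0.531²) = 1.180
γ₁/γ₂ = 1.249/1.180 = 1.058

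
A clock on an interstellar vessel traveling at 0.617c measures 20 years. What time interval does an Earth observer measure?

Proper time Δt₀ = 20 years
γ = 1/√(1 - 0.617²) = 1.2707
Δt = γΔt₀ = 1.2707 × 20 = 25.41 years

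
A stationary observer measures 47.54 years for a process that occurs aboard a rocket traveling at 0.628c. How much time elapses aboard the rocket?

Dilated time Δt = 47.54 years
γ = 1/√(1 - 0.628²) = 1.285
Δt₀ = Δt/γ = 47.54/1.285 = 37.00 years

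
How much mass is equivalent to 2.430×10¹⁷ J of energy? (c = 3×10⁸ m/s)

From E = mc², we get m = E/c²
c² = (3×10⁸)² = 9×10¹⁶ m²/s²
m = 2.430×10¹⁷ / 9×10¹⁶ = 2.700 kg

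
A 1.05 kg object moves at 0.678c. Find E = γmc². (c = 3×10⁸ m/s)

γ = 1/√(1 - 0.678²) = 1.3604
mc² = 1.05 × (3×10⁸)² = 9.450×10¹⁶ J
E = γmc² = 1.3604 × 9.450×10¹⁶ = 1.286×10¹⁷ J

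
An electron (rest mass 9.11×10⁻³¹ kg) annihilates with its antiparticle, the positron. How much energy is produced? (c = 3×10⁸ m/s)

Both particles have the same rest mass, so total mass = 2m
E = 2m·c² = 2 × 9.11×10⁻³¹ × (3×10⁸)²
= 2 × 9.11×10⁻³¹ × 9×10¹⁶
= 1.640×10⁻¹³ J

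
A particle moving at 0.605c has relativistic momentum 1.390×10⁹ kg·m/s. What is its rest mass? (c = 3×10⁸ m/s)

γ = 1/√(1 - 0.605²) = 1.2559
v = 0.605 × 3×10⁸ = 1.815×10⁸ m/s
m = p/(γv) = 1.390×10⁹/(1.2559 × 1.815×10⁸) = 6.098 kg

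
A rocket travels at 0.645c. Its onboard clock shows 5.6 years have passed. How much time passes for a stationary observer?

Proper time Δt₀ = 5.6 years
γ = 1/√(1 - 0.645²) = 1.3086
Δt = γΔt₀ = 1.3086 × 5.6 = 7.328 years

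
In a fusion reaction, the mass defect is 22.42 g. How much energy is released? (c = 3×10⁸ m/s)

Convert mass defect: Δm = 22.42 g = 0.02242 kg
E = Δm·c² = 0.02242 × (3×10⁸)²
= 0.02242 × 9×10¹⁶ = 2.018×10¹⁵ J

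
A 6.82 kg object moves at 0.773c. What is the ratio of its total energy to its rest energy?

E = γmc², E₀ = mc²
E/E₀ = γ = 1/√(1 - 0.773²) = 1.576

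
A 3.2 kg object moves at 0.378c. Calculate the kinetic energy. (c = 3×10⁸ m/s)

γ = 1/√(1 - 0.378²) = 1.08014
γ - 1 = 0.08014
KE = (γ-1)mc² = 0.08014 × 3.2 × (3×10⁸)² = 2.308×10¹⁶ J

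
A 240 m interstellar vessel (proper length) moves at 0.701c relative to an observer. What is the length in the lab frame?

Proper length L₀ = 240 m
γ = 1/√(1 - 0.701²) = 1.402
L = L₀/γ = 240/1.402 = 171.2 m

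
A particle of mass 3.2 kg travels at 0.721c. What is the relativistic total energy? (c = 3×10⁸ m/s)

γ = 1/√(1 - 0.721²) = 1.443
mc² = 3.2 × (3×10⁸)² = 2.880×10¹⁷ J
E = γmc² = 1.443 × 2.880×10¹⁷ = 4.156×10¹⁷ J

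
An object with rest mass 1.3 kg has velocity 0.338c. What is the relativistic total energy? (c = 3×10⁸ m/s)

γ = 1/√(1 - 0.338²) = 1.0625
mc² = 1.3 × (3×10⁸)² = 1.170×10¹⁷ J
E = γmc² = 1.0625 × 1.170×10¹⁷ = 1.243×10¹⁷ J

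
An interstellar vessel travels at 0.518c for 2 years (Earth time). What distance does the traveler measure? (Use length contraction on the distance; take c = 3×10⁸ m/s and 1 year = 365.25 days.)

Earth distance: d = v × t = 0.518c × 2 yr = 9.808×10¹⁵ m
γ = 1.169
d' = d/γ = 9.808×10¹⁵/1.169 = 8.390×10¹⁵ m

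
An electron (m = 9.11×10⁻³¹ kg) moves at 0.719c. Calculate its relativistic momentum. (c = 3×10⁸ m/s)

γ = 1/√(1 - 0.719²) = 1.4388
v = 0.719 × 3×10⁸ = 2.157×10⁸ m/s
p = γmv = 1.4388 × 9.11×10⁻³¹ × 2.157×10⁸ = 2.827×10⁻²² kg·m/s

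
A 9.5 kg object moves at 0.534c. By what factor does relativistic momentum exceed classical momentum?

p_rel = γmv, p_class = mv
Ratio = γ = 1/√(1 - 0.534²) = 1.183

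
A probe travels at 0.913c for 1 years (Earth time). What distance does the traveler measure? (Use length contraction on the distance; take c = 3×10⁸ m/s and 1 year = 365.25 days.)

Earth distance: d = v × t = 0.913c × 1 yr = 8.6436×10¹⁵ m
γ = 2.4512
d' = d/γ = 8.6436×10¹⁵/2.4512 = 3.526×10¹⁵ m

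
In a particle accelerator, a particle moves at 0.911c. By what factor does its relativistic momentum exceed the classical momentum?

p_rel = γmv, p_class = mv
Ratio = γ = 1/√(1 - 0.911²)
= 1/√(0.170079) = 2.425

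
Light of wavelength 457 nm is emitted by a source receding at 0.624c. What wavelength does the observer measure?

β = 0.624
Wavelength Doppler factor = √(1.624/0.376) = √(4.31915) = 2.0783
λ_obs = 457 × 2.0783 = 949.8 nm (redshift)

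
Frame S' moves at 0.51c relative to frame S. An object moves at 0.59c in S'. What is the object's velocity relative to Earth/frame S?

u = (u' + v)/(1 + u'v/c²)
Numerator: 0.59 + 0.51 = 1.1
Denominator: 1 + 0.3009 = 1.3009
u = 1.1/1.3009 = 0.8456c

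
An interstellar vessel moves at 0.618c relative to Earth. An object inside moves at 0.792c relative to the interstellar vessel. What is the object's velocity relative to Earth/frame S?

u = (u' + v)/(1 + u'v/c²)
Numerator: 0.792 + 0.618 = 1.41
Denominator: 1 + 0.489456 = 1.489456
u = 1.41/1.489456 = 0.9467c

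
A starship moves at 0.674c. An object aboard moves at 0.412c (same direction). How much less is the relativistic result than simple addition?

Classical: u' + v = 0.412 + 0.674 = 1.086c
Relativistic: u = (0.412 + 0.674)/(1 + 0.277688) = 1.086/1.277688 = 0.8500c
Difference: 1.086 - 0.8500 = 0.2360c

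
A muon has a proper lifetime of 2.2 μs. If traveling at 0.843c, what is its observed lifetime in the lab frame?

Proper lifetime τ₀ = 2.2 μs
γ = 1/√(1 - 0.843²) = 1.859
τ = γτ₀ = 1.859 × 2.2 μs = 4.090 μs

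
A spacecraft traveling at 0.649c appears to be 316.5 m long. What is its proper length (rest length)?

Contracted length L = 316.5 m
γ = 1/√(1 - 0.649²) = 1.3144
L₀ = γL = 1.3144 × 316.5 = 416.0 m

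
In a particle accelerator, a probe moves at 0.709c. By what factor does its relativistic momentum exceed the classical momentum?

p_rel = γmv, p_class = mv
Ratio = γ = 1/√(1 - 0.709²)
= 1/√(0.497319) = 1.418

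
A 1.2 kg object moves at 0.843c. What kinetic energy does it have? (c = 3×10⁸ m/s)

γ = 1/√(1 - 0.843²) = 1.85903
γ - 1 = 0.85903
KE = (γ-1)mc² = 0.85903 × 1.2 × (3×10⁸)² = 9.278×10¹⁶ J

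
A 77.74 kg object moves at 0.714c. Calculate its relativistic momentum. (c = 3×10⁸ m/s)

γ = 1/√(1 - 0.714²) = 1.428
v = 0.714 × 3×10⁸ = 2.142×10⁸ m/s
p = γmv = 1.428 × 77.74 × 2.142×10⁸ = 2.378×10¹⁰ kg·m/s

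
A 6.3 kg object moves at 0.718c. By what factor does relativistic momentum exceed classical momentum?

p_rel = γmv, p_class = mv
Ratio = γ = 1/√(1 - 0.718²) = 1.437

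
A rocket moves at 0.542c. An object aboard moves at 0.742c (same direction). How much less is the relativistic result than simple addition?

Classical: u' + v = 0.742 + 0.542 = 1.284c
Relativistic: u = (0.742 + 0.542)/(1 + 0.402164) = 1.284/1.402164 = 0.9157c
Difference: 1.284 - 0.9157 = 0.3683c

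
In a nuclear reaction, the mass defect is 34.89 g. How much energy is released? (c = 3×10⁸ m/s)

Convert mass defect: Δm = 34.89 g = 0.03489 kg
E = Δm·c² = 0.03489 × (3×10⁸)²
= 0.03489 × 9×10¹⁶ = 3.140×10¹⁵ J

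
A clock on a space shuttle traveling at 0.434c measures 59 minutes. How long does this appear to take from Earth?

Proper time Δt₀ = 59 minutes
γ = 1/√(1 - 0.434²) = 1.110
Δt = γΔt₀ = 1.110 × 59 = 65.49 minutes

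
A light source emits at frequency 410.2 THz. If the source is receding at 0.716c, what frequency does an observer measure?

β = v/c = 0.716
(1-β)/(1+β) = 0.284/1.716 = 0.1655
Doppler factor = √(0.1655) = 0.4068
f_obs = 410.2 × 0.4068 = 166.9 THz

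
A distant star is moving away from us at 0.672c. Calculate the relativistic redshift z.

β = 0.672
(1+β)/(1-β) = 1.672/0.328 = 5.098
√(5.098) = 2.258
z = 2.258 - 1 = 1.258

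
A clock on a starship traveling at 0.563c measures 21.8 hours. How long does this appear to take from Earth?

Proper time Δt₀ = 21.8 hours
γ = 1/√(1 - 0.563²) = 1.210
Δt = γΔt₀ = 1.210 × 21.8 = 26.38 hours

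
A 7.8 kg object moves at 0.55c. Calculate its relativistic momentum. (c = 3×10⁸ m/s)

γ = 1/√(1 - 0.55²) = 1.197
v = 0.55 × 3×10⁸ = 1.650×10⁸ m/s
p = γmv = 1.197 × 7.8 × 1.650×10⁸ = 1.541×10⁹ kg·m/s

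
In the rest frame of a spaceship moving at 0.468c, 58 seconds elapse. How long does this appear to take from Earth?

Proper time Δt₀ = 58 seconds
γ = 1/√(1 - 0.468²) = 1.1316
Δt = γΔt₀ = 1.1316 × 58 = 65.63 seconds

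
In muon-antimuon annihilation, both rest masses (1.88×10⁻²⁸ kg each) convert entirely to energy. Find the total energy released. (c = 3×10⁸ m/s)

Both particles have the same rest mass, so total mass = 2m
E = 2m·c² = 2 × 1.88×10⁻²⁸ × (3×10⁸)²
= 2 × 1.88×10⁻²⁸ × 9×10¹⁶
= 3.384×10⁻¹¹ J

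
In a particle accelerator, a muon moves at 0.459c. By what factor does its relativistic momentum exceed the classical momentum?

p_rel = γmv, p_class = mv
Ratio = γ = 1/√(1 - 0.459²)
= 1/√(0.789319) = 1.126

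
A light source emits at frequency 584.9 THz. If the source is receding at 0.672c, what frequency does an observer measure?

β = v/c = 0.672
(1-β)/(1+β) = 0.328/1.672 = 0.1962
Doppler factor = √(0.1962) = 0.4429
f_obs = 584.9 × 0.4429 = 259.1 THz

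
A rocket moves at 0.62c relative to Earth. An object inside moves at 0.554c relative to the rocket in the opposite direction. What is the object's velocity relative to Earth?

Object's velocity in rocket frame is u' = -0.554c
u = (u' + v)/(1 + u'v/c²) = (v - 0.554)/(1 - 0.554·v/c²)
Numerator: 0.62 - 0.554 = 0.066
Denominator: 1 - 0.34348 = 0.65652
u = 0.066/0.65652 = 0.1005c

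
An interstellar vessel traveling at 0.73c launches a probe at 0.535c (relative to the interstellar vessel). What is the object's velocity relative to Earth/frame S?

u = (u' + v)/(1 + u'v/c²)
Numerator: 0.535 + 0.73 = 1.265
Denominator: 1 + 0.39055 = 1.39055
u = 1.265/1.39055 = 0.9097c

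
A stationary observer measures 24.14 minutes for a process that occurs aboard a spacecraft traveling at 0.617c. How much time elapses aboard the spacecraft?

Dilated time Δt = 24.14 minutes
γ = 1/√(1 - 0.617²) = 1.2707
Δt₀ = Δt/γ = 24.14/1.2707 = 19.00 minutes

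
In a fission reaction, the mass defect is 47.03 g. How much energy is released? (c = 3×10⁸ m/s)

Convert mass defect: Δm = 47.03 g = 0.04703 kg
E = Δm·c² = 0.04703 × (3×10⁸)²
= 0.04703 × 9×10¹⁶ = 4.233×10¹⁵ J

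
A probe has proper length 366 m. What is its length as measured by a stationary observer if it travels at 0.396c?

Proper length L₀ = 366 m
γ = 1/√(1 - 0.396²) = 1.089
L = L₀/γ = 366/1.089 = 336.1 m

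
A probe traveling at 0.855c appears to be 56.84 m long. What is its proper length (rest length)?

Contracted length L = 56.84 m
γ = 1/√(1 - 0.855²) = 1.928
L₀ = γL = 1.928 × 56.84 = 109.6 m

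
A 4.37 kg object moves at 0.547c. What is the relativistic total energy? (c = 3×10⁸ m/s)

γ = 1/√(1 - 0.547²) = 1.1946
mc² = 4.37 × (3×10⁸)² = 3.933×10¹⁷ J
E = γmc² = 1.1946 × 3.933×10¹⁷ = 4.698×10¹⁷ J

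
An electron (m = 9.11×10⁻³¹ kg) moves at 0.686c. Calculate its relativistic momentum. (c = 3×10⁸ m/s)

γ = 1/√(1 - 0.686²) = 1.3744
v = 0.686 × 3×10⁸ = 2.058×10⁸ m/s
p = γmv = 1.3744 × 9.11×10⁻³¹ × 2.058×10⁸ = 2.577×10⁻²² kg·m/s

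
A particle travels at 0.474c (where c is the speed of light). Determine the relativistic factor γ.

v/c = 0.474, so (v/c)² = 0.224676
1 - (v/c)² = 0.775324
γ = 1/√(0.775324) = 1.136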